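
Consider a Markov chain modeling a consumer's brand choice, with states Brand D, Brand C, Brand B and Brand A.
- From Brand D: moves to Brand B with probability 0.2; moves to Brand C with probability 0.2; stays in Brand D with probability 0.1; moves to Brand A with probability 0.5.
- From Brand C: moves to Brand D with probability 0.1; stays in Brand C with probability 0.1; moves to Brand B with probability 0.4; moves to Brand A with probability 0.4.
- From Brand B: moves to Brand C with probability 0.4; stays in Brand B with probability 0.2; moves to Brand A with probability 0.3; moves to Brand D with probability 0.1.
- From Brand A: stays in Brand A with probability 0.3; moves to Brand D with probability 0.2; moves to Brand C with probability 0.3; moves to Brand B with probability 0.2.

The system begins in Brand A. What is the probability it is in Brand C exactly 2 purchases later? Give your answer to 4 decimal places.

0.2400

Propagate the distribution vector 2 purchases from Brand A.
After 0 purchases: (0.0000, 0.0000, 0.0000, 1.0000)
After 1 purchase: (0.2000, 0.3000, 0.2000, 0.3000)
After 2 purchases: (0.1300, 0.2400, 0.2600, 0.3700)
P(in Brand C after 2 purchases) = 0.2400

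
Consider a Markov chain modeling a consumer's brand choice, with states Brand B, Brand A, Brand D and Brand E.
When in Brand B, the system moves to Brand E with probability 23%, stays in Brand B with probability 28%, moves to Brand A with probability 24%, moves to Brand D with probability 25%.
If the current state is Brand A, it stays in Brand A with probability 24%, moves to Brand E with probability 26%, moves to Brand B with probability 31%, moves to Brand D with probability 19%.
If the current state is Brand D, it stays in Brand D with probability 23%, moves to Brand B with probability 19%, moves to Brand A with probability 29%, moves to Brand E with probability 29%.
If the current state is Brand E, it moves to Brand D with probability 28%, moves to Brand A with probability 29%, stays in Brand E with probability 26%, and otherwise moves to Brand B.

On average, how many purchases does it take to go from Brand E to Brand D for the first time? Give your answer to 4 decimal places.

4.0135

Let t(s) be the expected number of purchases to first reach Brand D from state s, with t(Brand D) = 0. Conditioning on the first purchase:
t(Brand B) = 1 + 0.28·t(Brand B) + 0.24·t(Brand A) + 0.23·t(Brand E)
t(Brand A) = 1 + 0.31·t(Brand B) + 0.24·t(Brand A) + 0.26·t(Brand E)
t(Brand E) = 1 + 0.17·t(Brand B) + 0.29·t(Brand A) + 0.26·t(Brand E)
Solving: t(Brand B) = 4.1286, t(Brand A) = 4.3729, t(Brand E) = 4.0135.
Expected purchases from Brand E to Brand D: 4.0135.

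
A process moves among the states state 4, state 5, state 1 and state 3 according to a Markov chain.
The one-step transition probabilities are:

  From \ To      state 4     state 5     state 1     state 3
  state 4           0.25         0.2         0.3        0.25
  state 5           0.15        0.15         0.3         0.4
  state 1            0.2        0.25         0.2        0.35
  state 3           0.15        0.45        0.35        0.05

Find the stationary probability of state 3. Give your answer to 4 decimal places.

0.2655

Let the stationary distribution be π with π = πP and π_1 + π_2 + π_3 + π_4 = 1.
π_1 = 0.25·π_1 + 0.15·π_2 + 0.2·π_3 + 0.15·π_4
π_2 = 0.2·π_1 + 0.15·π_2 + 0.25·π_3 + 0.45·π_4
π_3 = 0.3·π_1 + 0.3·π_2 + 0.2·π_3 + 0.35·π_4
Solving with the normalization constraint gives π = (0.1825, 0.2672, 0.2848, 0.2655).
So the stationary probability of state 3 is 0.2655.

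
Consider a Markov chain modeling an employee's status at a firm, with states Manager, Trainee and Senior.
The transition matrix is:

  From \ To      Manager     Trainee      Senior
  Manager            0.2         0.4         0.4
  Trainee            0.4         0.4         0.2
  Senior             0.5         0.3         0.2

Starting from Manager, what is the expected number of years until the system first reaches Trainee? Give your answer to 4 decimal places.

Let t(s) be the expected number of years to first reach Trainee from state s, with t(Trainee) = 0. Conditioning on the first year:
t(Manager) = 1 + 0.2·t(Manager) + 0.4·t(Senior)
t(Senior) = 1 + 0.5·t(Manager) + 0.2·t(Senior)
Solving: t(Manager) = 2.7273, t(Senior) = 2.9545.
Expected years from Manager to Trainee: 2.7273.

2.7273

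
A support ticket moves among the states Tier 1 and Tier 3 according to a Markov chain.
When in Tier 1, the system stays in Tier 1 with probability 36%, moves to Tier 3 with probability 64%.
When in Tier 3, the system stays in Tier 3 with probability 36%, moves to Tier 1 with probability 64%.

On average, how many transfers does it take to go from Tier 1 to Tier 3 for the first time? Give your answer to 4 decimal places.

1.5625

Let t(s) be the expected number of transfers to first reach Tier 3 from state s, with t(Tier 3) = 0. Conditioning on the first transfer:
t(Tier 1) = 1 + 0.36·t(Tier 1)
Solving: t(Tier 1) = 1.5625.
Expected transfers from Tier 1 to Tier 3: 1.5625.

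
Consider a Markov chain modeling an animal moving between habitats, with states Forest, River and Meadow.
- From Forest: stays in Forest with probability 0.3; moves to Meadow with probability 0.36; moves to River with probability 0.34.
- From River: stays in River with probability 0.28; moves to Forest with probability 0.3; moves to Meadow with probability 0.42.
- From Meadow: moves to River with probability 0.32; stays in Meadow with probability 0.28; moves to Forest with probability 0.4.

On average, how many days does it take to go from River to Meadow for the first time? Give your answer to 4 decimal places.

Let t(s) be the expected number of days to first reach Meadow from state s, with t(Meadow) = 0. Conditioning on the first day:
t(Forest) = 1 + 0.3·t(Forest) + 0.34·t(River)
t(River) = 1 + 0.3·t(Forest) + 0.28·t(River)
Solving: t(Forest) = 2.6368, t(River) = 2.4876.
Expected days from River to Meadow: 2.4876.

2.4876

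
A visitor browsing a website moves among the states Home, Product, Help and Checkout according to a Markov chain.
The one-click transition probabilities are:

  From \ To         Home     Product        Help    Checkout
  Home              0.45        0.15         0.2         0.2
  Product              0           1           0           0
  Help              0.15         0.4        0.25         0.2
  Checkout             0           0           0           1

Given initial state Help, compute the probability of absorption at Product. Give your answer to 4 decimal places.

0.6340

Let h(s) be the probability of absorption at Product starting from transient state s. Then h(Product) = 1 and h(Checkout) = 0. By first-step analysis:
h(Home) = 0.45·h(Home) + 0.15·1 + 0.2·h(Help) + 0.2·0
h(Help) = 0.15·h(Home) + 0.4·1 + 0.25·h(Help) + 0.2·0
Solving: h(Home) = 0.5033, h(Help) = 0.6340.
Starting from Help, the probability is 0.6340.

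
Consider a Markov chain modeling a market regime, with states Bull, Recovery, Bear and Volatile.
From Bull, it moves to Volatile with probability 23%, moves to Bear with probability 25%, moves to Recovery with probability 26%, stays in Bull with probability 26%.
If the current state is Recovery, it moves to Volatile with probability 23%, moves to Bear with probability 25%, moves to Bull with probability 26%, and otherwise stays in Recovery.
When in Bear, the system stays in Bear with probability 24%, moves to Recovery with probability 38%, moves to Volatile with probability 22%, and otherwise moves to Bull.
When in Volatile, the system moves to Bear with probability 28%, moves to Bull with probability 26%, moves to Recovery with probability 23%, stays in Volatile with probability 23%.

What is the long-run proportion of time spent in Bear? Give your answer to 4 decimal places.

0.2543

Let the stationary distribution be π with π = πP and π_1 + π_2 + π_3 + π_4 = 1.
π_1 = 0.26·π_1 + 0.26·π_2 + 0.16·π_3 + 0.26·π_4
π_2 = 0.26·π_1 + 0.26·π_2 + 0.38·π_3 + 0.23·π_4
π_3 = 0.25·π_1 + 0.25·π_2 + 0.24·π_3 + 0.28·π_4
Solving with the normalization constraint gives π = (0.2346, 0.2837, 0.2543, 0.2275).
So the stationary probability of Bear is 0.2543.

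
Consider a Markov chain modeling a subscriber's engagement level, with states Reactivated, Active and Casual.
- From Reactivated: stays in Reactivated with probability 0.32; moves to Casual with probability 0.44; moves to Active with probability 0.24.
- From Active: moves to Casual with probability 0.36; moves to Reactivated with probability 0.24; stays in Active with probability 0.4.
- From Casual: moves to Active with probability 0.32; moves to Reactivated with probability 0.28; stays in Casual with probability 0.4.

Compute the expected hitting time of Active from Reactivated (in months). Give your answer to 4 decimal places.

3.6517

Let t(s) be the expected number of months to first reach Active from state s, with t(Active) = 0. Conditioning on the first month:
t(Reactivated) = 1 + 0.32·t(Reactivated) + 0.44·t(Casual)
t(Casual) = 1 + 0.28·t(Reactivated) + 0.4·t(Casual)
Solving: t(Reactivated) = 3.6517, t(Casual) = 3.3708.
Expected months from Reactivated to Active: 3.6517.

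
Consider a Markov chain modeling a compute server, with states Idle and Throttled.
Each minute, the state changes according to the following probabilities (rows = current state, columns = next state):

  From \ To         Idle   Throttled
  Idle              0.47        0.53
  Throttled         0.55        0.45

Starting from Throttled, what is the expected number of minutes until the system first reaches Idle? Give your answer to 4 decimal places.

Let t(s) be the expected number of minutes to first reach Idle from state s, with t(Idle) = 0. Conditioning on the first minute:
t(Throttled) = 1 + 0.45·t(Throttled)
Solving: t(Throttled) = 1.8182.
Expected minutes from Throttled to Idle: 1.8182.

1.8182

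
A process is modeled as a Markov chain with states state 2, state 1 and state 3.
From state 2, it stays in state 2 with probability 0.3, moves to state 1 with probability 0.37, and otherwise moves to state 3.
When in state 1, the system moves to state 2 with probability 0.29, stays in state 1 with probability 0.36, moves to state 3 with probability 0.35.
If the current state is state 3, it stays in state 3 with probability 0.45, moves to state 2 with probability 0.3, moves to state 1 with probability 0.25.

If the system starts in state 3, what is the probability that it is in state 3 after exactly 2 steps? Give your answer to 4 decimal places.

Sum over the intermediate state after 1 step:
P = P(state 3→state 2)·P(state 2→state 3) + P(state 3→state 1)·P(state 1→state 3) + P(state 3→state 3)·P(state 3→state 3)
  = 0.3×0.33 + 0.25×0.35 + 0.45×0.45
  = 0.0990 + 0.0875 + 0.2025 = 0.3890

0.3890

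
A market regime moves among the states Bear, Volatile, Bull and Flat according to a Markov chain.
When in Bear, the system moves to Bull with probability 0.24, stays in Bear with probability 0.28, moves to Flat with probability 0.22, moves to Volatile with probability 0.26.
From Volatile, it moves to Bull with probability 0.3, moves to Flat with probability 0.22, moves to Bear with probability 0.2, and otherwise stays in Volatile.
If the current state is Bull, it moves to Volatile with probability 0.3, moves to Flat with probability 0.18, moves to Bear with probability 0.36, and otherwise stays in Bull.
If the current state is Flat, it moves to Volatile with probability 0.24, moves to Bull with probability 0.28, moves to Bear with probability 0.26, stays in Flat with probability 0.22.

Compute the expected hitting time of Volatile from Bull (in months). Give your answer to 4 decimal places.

Let t(s) be the expected number of months to first reach Volatile from state s, with t(Volatile) = 0. Conditioning on the first month:
t(Bear) = 1 + 0.28·t(Bear) + 0.24·t(Bull) + 0.22·t(Flat)
t(Bull) = 1 + 0.36·t(Bear) + 0.16·t(Bull) + 0.18·t(Flat)
t(Flat) = 1 + 0.26·t(Bear) + 0.28·t(Bull) + 0.22·t(Flat)
Solving: t(Bear) = 3.7738, t(Bull) = 3.6314, t(Flat) = 3.8436.
Expected months from Bull to Volatile: 3.6314.

3.6314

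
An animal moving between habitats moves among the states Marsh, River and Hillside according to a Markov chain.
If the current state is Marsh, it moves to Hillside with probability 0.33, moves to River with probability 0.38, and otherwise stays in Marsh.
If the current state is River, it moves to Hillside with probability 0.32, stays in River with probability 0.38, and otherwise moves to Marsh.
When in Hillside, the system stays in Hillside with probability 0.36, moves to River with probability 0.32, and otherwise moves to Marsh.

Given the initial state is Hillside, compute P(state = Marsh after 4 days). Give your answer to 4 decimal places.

Propagate the distribution vector 4 days from Hillside.
After 0 days: (0.0000, 0.0000, 1.0000)
After 1 day: (0.3200, 0.3200, 0.3600)
After 2 days: (0.3040, 0.3584, 0.3376)
After 3 days: (0.3037, 0.3597, 0.3365)
After 4 days: (0.3037, 0.3598, 0.3365)
P(in Marsh after 4 days) = 0.3037

0.3037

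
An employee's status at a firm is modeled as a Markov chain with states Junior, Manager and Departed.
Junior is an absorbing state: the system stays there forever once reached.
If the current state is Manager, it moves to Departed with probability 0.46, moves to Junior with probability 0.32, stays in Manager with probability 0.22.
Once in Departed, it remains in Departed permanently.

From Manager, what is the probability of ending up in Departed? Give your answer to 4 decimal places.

Let h(s) be the probability of absorption at Departed starting from transient state s. Then h(Departed) = 1 and h(Junior) = 0. By first-step analysis:
h(Manager) = 0.32·0 + 0.22·h(Manager) + 0.46·1
Solving: h(Manager) = 0.5897.
Starting from Manager, the probability is 0.5897.

0.5897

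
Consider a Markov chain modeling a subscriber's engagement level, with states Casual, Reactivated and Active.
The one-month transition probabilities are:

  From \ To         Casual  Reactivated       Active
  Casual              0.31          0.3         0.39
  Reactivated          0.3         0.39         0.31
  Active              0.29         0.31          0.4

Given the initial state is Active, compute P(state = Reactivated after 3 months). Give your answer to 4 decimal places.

0.3336

Propagate the distribution vector 3 months from Active.
After 0 months: (0.0000, 0.0000, 1.0000)
After 1 month: (0.2900, 0.3100, 0.4000)
After 2 months: (0.2989, 0.3319, 0.3692)
After 3 months: (0.2993, 0.3336, 0.3671)
P(in Reactivated after 3 months) = 0.3336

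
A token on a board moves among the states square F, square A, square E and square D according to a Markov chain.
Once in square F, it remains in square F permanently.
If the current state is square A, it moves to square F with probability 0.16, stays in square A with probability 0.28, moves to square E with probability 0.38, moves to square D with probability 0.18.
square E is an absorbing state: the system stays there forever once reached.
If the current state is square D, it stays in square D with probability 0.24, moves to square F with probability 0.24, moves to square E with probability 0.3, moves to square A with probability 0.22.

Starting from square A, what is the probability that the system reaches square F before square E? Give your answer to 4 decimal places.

Let h(s) be the probability of absorption at square F starting from transient state s. Then h(square F) = 1 and h(square E) = 0. By first-step analysis:
h(square A) = 0.16·1 + 0.28·h(square A) + 0.38·0 + 0.18·h(square D)
h(square D) = 0.24·1 + 0.22·h(square A) + 0.3·0 + 0.24·h(square D)
Solving: h(square A) = 0.3247, h(square D) = 0.4098.
Starting from square A, the probability is 0.3247.

0.3247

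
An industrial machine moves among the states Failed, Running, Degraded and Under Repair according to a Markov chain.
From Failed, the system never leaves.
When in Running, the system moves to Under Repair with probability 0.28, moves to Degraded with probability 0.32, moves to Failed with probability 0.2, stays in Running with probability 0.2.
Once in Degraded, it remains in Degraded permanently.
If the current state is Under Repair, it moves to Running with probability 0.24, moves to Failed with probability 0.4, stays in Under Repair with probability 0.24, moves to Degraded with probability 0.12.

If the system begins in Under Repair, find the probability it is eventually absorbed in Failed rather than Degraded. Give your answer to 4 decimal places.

Let h(s) be the probability of absorption at Failed starting from transient state s. Then h(Failed) = 1 and h(Degraded) = 0. By first-step analysis:
h(Running) = 0.2·1 + 0.2·h(Running) + 0.32·0 + 0.28·h(Under Repair)
h(Under Repair) = 0.4·1 + 0.24·h(Running) + 0.12·0 + 0.24·h(Under Repair)
Solving: h(Running) = 0.4882, h(Under Repair) = 0.6805.
Starting from Under Repair, the probability is 0.6805.

0.6805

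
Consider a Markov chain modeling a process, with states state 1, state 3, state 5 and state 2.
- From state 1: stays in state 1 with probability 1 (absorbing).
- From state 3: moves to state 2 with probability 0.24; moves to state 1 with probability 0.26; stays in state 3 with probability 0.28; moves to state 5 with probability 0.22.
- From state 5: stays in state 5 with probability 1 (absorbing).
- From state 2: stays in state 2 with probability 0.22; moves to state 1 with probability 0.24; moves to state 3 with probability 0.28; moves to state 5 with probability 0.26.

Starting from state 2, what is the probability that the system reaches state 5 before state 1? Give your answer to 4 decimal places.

Let h(s) be the probability of absorption at state 5 starting from transient state s. Then h(state 5) = 1 and h(state 1) = 0. By first-step analysis:
h(state 3) = 0.26·0 + 0.28·h(state 3) + 0.22·1 + 0.24·h(state 2)
h(state 2) = 0.24·0 + 0.28·h(state 3) + 0.26·1 + 0.22·h(state 2)
Solving: h(state 3) = 0.4733, h(state 2) = 0.5032.
Starting from state 2, the probability is 0.5032.

0.5032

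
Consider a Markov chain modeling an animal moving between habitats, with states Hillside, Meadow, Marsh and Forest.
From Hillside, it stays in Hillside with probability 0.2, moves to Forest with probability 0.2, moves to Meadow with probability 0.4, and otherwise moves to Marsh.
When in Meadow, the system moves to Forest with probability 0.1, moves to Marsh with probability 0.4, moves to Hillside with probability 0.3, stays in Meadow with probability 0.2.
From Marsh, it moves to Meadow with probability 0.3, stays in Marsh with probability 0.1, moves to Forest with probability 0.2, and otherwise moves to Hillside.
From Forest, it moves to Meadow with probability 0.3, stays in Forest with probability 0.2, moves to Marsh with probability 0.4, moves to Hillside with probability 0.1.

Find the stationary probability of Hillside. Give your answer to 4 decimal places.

Let the stationary distribution be π with π = πP and π_1 + π_2 + π_3 + π_4 = 1.
π_1 = 0.2·π_1 + 0.3·π_2 + 0.4·π_3 + 0.1·π_4
π_2 = 0.4·π_1 + 0.2·π_2 + 0.3·π_3 + 0.3·π_4
π_3 = 0.2·π_1 + 0.4·π_2 + 0.1·π_3 + 0.4·π_4
Solving with the normalization constraint gives π = (0.2660, 0.2969, 0.2668, 0.1703).
So the stationary probability of Hillside is 0.2660.

0.2660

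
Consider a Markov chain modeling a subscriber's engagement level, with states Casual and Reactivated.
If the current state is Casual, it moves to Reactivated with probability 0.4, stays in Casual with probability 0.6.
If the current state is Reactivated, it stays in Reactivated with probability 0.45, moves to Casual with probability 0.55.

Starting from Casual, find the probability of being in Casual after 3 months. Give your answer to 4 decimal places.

Propagate the distribution vector 3 months from Casual.
After 0 months: (1.0000, 0.0000)
After 1 month: (0.6000, 0.4000)
After 2 months: (0.5800, 0.4200)
After 3 months: (0.5790, 0.4210)
P(in Casual after 3 months) = 0.5790

0.5790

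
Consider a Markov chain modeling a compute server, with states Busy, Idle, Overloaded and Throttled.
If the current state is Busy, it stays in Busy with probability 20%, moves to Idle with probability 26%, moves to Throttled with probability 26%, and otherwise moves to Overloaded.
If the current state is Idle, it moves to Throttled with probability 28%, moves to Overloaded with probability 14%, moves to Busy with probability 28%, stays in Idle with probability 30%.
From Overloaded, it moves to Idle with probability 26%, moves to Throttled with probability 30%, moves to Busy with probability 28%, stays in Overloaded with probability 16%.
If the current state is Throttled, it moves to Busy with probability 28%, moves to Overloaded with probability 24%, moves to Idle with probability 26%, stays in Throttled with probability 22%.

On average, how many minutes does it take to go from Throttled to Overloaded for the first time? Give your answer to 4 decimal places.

4.4785

Let t(s) be the expected number of minutes to first reach Overloaded from state s, with t(Overloaded) = 0. Conditioning on the first minute:
t(Busy) = 1 + 0.2·t(Busy) + 0.26·t(Idle) + 0.26·t(Throttled)
t(Idle) = 1 + 0.28·t(Busy) + 0.3·t(Idle) + 0.28·t(Throttled)
t(Throttled) = 1 + 0.28·t(Busy) + 0.26·t(Idle) + 0.22·t(Throttled)
Solving: t(Busy) = 4.3127, t(Idle) = 4.9451, t(Throttled) = 4.4785.
Expected minutes from Throttled to Overloaded: 4.4785.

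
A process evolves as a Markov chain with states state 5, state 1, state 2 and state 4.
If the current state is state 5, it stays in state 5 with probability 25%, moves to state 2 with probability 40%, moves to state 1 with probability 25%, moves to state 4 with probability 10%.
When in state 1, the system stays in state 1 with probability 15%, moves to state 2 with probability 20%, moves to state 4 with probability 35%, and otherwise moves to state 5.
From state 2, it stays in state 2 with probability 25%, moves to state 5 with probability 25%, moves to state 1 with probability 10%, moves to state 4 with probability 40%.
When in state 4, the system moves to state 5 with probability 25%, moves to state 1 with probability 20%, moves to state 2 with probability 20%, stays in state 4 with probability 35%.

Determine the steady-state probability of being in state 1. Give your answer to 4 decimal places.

Let the stationary distribution be π with π = πP and π_1 + π_2 + π_3 + π_4 = 1.
π_1 = 0.25·π_1 + 0.3·π_2 + 0.25·π_3 + 0.25·π_4
π_2 = 0.25·π_1 + 0.15·π_2 + 0.1·π_3 + 0.2·π_4
π_3 = 0.4·π_1 + 0.2·π_2 + 0.25·π_3 + 0.2·π_4
Solving with the normalization constraint gives π = (0.2589, 0.1776, 0.2650, 0.2985).
So the stationary probability of state 1 is 0.1776.

0.1776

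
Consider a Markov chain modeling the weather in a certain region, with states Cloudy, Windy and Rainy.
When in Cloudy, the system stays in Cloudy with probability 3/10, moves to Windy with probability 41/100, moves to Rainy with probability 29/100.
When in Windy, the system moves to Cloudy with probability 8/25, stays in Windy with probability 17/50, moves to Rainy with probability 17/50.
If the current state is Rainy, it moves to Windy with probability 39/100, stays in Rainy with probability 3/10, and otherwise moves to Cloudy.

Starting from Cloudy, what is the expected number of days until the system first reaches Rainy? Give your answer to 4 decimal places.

3.2346

Let t(s) be the expected number of days to first reach Rainy from state s, with t(Rainy) = 0. Conditioning on the first day:
t(Cloudy) = 1 + 0.3·t(Cloudy) + 0.41·t(Windy)
t(Windy) = 1 + 0.32·t(Cloudy) + 0.34·t(Windy)
Solving: t(Cloudy) = 3.2346, t(Windy) = 3.0834.
Expected days from Cloudy to Rainy: 3.2346.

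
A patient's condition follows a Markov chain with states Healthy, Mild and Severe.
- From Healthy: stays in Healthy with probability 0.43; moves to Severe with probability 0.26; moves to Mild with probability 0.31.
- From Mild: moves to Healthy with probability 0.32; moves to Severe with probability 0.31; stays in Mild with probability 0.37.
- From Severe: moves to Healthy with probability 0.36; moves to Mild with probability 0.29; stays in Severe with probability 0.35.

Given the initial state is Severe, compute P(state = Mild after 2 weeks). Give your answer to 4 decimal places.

Sum over the intermediate state after 1 week:
P = P(Severe→Healthy)·P(Healthy→Mild) + P(Severe→Mild)·P(Mild→Mild) + P(Severe→Severe)·P(Severe→Mild)
  = 0.36×0.31 + 0.29×0.37 + 0.35×0.29
  = 0.1116 + 0.1073 + 0.1015 = 0.3204

0.3204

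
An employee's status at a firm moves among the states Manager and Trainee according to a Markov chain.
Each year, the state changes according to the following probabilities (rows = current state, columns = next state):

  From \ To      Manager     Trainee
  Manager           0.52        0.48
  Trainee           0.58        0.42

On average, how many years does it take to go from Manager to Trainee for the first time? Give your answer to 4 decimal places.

Let t(s) be the expected number of years to first reach Trainee from state s, with t(Trainee) = 0. Conditioning on the first year:
t(Manager) = 1 + 0.52·t(Manager)
Solving: t(Manager) = 2.0833.
Expected years from Manager to Trainee: 2.0833.

2.0833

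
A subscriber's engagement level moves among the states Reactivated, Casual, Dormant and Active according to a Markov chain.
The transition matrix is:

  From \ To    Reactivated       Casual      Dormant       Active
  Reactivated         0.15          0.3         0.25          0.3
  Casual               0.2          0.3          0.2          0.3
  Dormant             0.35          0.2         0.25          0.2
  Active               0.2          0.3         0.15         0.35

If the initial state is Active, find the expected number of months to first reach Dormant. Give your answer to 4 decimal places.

Let t(s) be the expected number of months to first reach Dormant from state s, with t(Dormant) = 0. Conditioning on the first month:
t(Reactivated) = 1 + 0.15·t(Reactivated) + 0.3·t(Casual) + 0.3·t(Active)
t(Casual) = 1 + 0.2·t(Reactivated) + 0.3·t(Casual) + 0.3·t(Active)
t(Active) = 1 + 0.2·t(Reactivated) + 0.3·t(Casual) + 0.35·t(Active)
Solving: t(Reactivated) = 4.9159, t(Casual) = 5.1617, t(Active) = 5.4334.
Expected months from Active to Dormant: 5.4334.

5.4334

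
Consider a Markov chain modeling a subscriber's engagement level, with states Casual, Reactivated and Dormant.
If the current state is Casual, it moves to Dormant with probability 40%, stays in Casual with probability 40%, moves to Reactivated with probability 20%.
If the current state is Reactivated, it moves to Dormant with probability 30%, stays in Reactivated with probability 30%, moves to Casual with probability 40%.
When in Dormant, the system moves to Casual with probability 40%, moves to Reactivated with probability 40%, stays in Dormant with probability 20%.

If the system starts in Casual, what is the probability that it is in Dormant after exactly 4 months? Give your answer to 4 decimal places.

Propagate the distribution vector 4 months from Casual.
After 0 months: (1.0000, 0.0000, 0.0000)
After 1 month: (0.4000, 0.2000, 0.4000)
After 2 months: (0.4000, 0.3000, 0.3000)
After 3 months: (0.4000, 0.2900, 0.3100)
After 4 months: (0.4000, 0.2910, 0.3090)
P(in Dormant after 4 months) = 0.3090

0.3090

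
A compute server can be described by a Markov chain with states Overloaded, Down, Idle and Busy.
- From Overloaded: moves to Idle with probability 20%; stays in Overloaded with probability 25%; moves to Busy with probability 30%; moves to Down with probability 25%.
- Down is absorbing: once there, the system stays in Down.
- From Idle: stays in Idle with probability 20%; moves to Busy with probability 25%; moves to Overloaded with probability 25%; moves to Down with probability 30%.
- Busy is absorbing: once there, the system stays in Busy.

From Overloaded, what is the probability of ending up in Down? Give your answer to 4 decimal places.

Let h(s) be the probability of absorption at Down starting from transient state s. Then h(Down) = 1 and h(Busy) = 0. By first-step analysis:
h(Overloaded) = 0.25·h(Overloaded) + 0.25·1 + 0.2·h(Idle) + 0.3·0
h(Idle) = 0.25·h(Overloaded) + 0.3·1 + 0.2·h(Idle) + 0.25·0
Solving: h(Overloaded) = 0.4727, h(Idle) = 0.5227.
Starting from Overloaded, the probability is 0.4727.

0.4727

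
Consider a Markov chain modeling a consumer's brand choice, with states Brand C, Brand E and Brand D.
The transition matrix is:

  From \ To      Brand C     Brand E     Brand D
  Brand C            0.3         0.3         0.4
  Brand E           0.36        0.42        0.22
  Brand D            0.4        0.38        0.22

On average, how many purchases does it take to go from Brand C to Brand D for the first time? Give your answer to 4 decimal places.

2.9530

Let t(s) be the expected number of purchases to first reach Brand D from state s, with t(Brand D) = 0. Conditioning on the first purchase:
t(Brand C) = 1 + 0.3·t(Brand C) + 0.3·t(Brand E)
t(Brand E) = 1 + 0.36·t(Brand C) + 0.42·t(Brand E)
Solving: t(Brand C) = 2.9530, t(Brand E) = 3.5570.
Expected purchases from Brand C to Brand D: 2.9530.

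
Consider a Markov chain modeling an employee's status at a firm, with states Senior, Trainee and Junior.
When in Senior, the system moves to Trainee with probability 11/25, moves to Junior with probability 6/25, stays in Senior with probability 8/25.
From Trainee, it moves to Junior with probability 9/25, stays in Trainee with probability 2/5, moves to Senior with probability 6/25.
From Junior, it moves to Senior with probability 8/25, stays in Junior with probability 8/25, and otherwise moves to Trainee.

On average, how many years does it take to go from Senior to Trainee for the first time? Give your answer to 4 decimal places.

2.3859

Let t(s) be the expected number of years to first reach Trainee from state s, with t(Trainee) = 0. Conditioning on the first year:
t(Senior) = 1 + 0.32·t(Senior) + 0.24·t(Junior)
t(Junior) = 1 + 0.32·t(Senior) + 0.32·t(Junior)
Solving: t(Senior) = 2.3859, t(Junior) = 2.5934.
Expected years from Senior to Trainee: 2.3859.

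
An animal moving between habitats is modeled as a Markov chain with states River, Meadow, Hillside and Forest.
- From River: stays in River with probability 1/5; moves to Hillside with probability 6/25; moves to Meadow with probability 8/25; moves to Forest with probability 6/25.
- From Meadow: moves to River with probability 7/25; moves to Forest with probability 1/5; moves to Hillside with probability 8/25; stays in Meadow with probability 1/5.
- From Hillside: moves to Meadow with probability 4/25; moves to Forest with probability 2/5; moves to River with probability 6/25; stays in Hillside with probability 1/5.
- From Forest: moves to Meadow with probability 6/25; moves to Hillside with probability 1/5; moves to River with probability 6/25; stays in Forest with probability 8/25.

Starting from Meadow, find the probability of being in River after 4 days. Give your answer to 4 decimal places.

0.2397

Propagate the distribution vector 4 days from Meadow.
After 0 days: (0.0000, 1.0000, 0.0000, 0.0000)
After 1 day: (0.2800, 0.2000, 0.3200, 0.2000)
After 2 days: (0.2368, 0.2288, 0.2352, 0.2992)
After 3 days: (0.2397, 0.2310, 0.2369, 0.2924)
After 4 days: (0.2397, 0.2310, 0.2373, 0.2921)
P(in River after 4 days) = 0.2397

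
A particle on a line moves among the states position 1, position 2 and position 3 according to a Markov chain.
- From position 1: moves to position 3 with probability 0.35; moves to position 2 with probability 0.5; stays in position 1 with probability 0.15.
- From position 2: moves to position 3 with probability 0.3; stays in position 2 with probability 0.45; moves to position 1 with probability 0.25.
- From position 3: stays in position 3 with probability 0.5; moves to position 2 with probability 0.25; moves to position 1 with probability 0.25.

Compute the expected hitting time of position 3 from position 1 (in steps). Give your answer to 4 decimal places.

3.0657

Let t(s) be the expected number of steps to first reach position 3 from state s, with t(position 3) = 0. Conditioning on the first step:
t(position 1) = 1 + 0.15·t(position 1) + 0.5·t(position 2)
t(position 2) = 1 + 0.25·t(position 1) + 0.45·t(position 2)
Solving: t(position 1) = 3.0657, t(position 2) = 3.2117.
Expected steps from position 1 to position 3: 3.0657.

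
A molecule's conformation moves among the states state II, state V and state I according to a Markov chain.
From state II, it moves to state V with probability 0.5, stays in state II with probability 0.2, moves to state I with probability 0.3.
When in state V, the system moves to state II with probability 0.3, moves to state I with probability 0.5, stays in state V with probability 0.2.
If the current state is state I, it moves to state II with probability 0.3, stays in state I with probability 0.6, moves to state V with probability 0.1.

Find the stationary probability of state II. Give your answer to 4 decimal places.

0.2727

Let the stationary distribution be π with π = πP and π_1 + π_2 + π_3 = 1.
π_1 = 0.2·π_1 + 0.3·π_2 + 0.3·π_3
π_2 = 0.5·π_1 + 0.2·π_2 + 0.1·π_3
Solving with the normalization constraint gives π = (0.2727, 0.2323, 0.4949).
So the stationary probability of state II is 0.2727.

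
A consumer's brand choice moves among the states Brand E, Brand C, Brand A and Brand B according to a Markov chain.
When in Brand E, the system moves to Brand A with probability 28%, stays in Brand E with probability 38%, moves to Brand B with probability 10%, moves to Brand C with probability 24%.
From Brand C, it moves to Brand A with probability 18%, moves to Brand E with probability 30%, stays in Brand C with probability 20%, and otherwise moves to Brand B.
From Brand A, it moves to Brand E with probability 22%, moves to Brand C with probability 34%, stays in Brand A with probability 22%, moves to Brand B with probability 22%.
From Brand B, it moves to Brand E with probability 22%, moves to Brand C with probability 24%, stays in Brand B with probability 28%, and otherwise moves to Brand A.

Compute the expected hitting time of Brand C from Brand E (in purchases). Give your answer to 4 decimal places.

3.7578

Let t(s) be the expected number of purchases to first reach Brand C from state s, with t(Brand C) = 0. Conditioning on the first purchase:
t(Brand E) = 1 + 0.38·t(Brand E) + 0.28·t(Brand A) + 0.1·t(Brand B)
t(Brand A) = 1 + 0.22·t(Brand E) + 0.22·t(Brand A) + 0.22·t(Brand B)
t(Brand B) = 1 + 0.22·t(Brand E) + 0.26·t(Brand A) + 0.28·t(Brand B)
Solving: t(Brand E) = 3.7578, t(Brand A) = 3.4043, t(Brand B) = 3.7664.
Expected purchases from Brand E to Brand C: 3.7578.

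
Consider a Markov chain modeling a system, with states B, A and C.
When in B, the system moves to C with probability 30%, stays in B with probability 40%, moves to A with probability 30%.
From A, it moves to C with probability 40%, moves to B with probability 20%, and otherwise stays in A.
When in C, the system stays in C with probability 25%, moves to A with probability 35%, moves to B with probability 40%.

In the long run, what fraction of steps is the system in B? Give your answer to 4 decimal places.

Let the stationary distribution be π with π = πP and π_1 + π_2 + π_3 = 1.
π_1 = 0.4·π_1 + 0.2·π_2 + 0.4·π_3
π_2 = 0.3·π_1 + 0.4·π_2 + 0.35·π_3
Solving with the normalization constraint gives π = (0.3298, 0.3511, 0.3191).
So the stationary probability of B is 0.3298.

0.3298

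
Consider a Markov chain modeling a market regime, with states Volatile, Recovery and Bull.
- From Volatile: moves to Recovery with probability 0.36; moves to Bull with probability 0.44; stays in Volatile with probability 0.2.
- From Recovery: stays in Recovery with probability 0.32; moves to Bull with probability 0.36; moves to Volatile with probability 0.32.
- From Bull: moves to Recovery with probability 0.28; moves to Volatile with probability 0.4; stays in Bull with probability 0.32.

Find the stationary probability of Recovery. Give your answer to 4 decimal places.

Let the stationary distribution be π with π = πP and π_1 + π_2 + π_3 = 1.
π_1 = 0.2·π_1 + 0.32·π_2 + 0.4·π_3
π_2 = 0.36·π_1 + 0.32·π_2 + 0.28·π_3
Solving with the normalization constraint gives π = (0.3122, 0.3177, 0.3702).
So the stationary probability of Recovery is 0.3177.

0.3177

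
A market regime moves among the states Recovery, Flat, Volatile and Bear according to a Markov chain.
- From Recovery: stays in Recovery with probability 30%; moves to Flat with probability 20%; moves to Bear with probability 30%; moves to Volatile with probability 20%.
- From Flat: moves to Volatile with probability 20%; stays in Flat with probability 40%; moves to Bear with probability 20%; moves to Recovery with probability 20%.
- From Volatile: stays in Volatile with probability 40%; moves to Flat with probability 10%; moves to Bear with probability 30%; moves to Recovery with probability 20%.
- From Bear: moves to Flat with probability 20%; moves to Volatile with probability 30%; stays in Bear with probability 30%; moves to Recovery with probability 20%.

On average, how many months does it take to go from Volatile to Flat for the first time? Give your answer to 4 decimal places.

6.5693

Let t(s) be the expected number of months to first reach Flat from state s, with t(Flat) = 0. Conditioning on the first month:
t(Recovery) = 1 + 0.3·t(Recovery) + 0.2·t(Volatile) + 0.3·t(Bear)
t(Volatile) = 1 + 0.2·t(Recovery) + 0.4·t(Volatile) + 0.3·t(Bear)
t(Bear) = 1 + 0.2·t(Recovery) + 0.3·t(Volatile) + 0.3·t(Bear)
Solving: t(Recovery) = 5.8394, t(Volatile) = 6.5693, t(Bear) = 5.9124.
Expected months from Volatile to Flat: 6.5693.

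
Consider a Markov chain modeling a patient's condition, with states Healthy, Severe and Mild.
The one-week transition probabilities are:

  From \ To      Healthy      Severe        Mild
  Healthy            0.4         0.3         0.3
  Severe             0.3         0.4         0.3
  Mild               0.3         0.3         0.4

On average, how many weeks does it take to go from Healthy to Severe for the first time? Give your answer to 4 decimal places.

Let t(s) be the expected number of weeks to first reach Severe from state s, with t(Severe) = 0. Conditioning on the first week:
t(Healthy) = 1 + 0.4·t(Healthy) + 0.3·t(Mild)
t(Mild) = 1 + 0.3·t(Healthy) + 0.4·t(Mild)
Solving: t(Healthy) = 3.3333, t(Mild) = 3.3333.
Expected weeks from Healthy to Severe: 3.3333.

3.3333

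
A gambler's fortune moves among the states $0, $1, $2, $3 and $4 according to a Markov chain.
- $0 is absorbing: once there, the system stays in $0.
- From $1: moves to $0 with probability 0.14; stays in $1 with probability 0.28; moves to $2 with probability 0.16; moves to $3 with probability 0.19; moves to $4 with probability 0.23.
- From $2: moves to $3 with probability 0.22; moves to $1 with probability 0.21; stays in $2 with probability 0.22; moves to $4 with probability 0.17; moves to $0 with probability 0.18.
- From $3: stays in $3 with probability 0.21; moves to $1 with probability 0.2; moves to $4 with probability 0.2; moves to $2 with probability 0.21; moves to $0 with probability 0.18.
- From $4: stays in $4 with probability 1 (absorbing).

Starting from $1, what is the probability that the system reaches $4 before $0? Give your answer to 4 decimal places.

0.5787

Let h(s) be the probability of absorption at $4 starting from transient state s. Then h($4) = 1 and h($0) = 0. By first-step analysis:
h($1) = 0.14·0 + 0.28·h($1) + 0.16·h($2) + 0.19·h($3) + 0.23·1
h($2) = 0.18·0 + 0.21·h($1) + 0.22·h($2) + 0.22·h($3) + 0.17·1
h($3) = 0.18·0 + 0.2·h($1) + 0.21·h($2) + 0.21·h($3) + 0.2·1
Solving: h($1) = 0.5787, h($2) = 0.5259, h($3) = 0.5395.
Starting from $1, the probability is 0.5787.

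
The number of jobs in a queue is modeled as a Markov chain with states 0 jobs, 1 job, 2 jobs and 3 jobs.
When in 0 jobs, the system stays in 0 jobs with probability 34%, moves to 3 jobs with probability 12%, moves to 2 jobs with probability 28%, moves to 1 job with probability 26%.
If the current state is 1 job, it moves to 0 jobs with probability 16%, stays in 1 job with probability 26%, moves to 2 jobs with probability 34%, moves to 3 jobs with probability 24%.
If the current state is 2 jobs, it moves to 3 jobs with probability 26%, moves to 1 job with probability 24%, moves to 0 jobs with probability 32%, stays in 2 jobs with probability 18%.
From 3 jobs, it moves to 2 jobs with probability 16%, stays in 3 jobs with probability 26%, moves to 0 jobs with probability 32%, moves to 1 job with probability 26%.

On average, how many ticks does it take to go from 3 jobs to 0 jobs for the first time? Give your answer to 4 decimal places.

Let t(s) be the expected number of ticks to first reach 0 jobs from state s, with t(0 jobs) = 0. Conditioning on the first tick:
t(1 job) = 1 + 0.26·t(1 job) + 0.34·t(2 jobs) + 0.24·t(3 jobs)
t(2 jobs) = 1 + 0.24·t(1 job) + 0.18·t(2 jobs) + 0.26·t(3 jobs)
t(3 jobs) = 1 + 0.26·t(1 job) + 0.16·t(2 jobs) + 0.26·t(3 jobs)
Solving: t(1 job) = 4.1545, t(2 jobs) = 3.5716, t(3 jobs) = 3.5833.
Expected ticks from 3 jobs to 0 jobs: 3.5833.

3.5833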